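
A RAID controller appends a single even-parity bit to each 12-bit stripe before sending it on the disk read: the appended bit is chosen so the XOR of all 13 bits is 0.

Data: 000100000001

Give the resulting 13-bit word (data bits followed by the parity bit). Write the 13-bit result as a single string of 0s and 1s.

0001000000010

XOR of the 12 data bits: 0⊕0⊕0⊕1⊕0⊕0⊕0⊕0⊕0⊕0⊕0⊕1 = 0
Parity bit = 0 (so all 13 bits XOR to 0).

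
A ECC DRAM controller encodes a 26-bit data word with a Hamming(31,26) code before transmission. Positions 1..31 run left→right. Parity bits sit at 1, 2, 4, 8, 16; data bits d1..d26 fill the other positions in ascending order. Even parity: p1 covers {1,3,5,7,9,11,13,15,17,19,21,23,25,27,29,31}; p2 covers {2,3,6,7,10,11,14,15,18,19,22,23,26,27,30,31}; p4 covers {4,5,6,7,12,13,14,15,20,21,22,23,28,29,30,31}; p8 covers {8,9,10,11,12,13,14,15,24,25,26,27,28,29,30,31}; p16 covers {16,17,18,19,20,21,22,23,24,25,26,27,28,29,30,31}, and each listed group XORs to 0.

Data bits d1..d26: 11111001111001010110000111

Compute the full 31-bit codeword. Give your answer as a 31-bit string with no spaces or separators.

1110111110011111001010110000111

Place data at non-parity positions: p1 p2 1 p4 1 1 1 p8 1 0 0 1 1 1 1 p16 0 0 1 0 1 0 1 1 0 0 0 0 1 1 1
p1 (pos 1,3,5,7,9,11,13,15,17,19,21,23,25,27,29,31): XOR of data positions = 1⊕1⊕1⊕1⊕0⊕1⊕1⊕0⊕1⊕1⊕1⊕0⊕0⊕1⊕1 = 1
p2 (pos 2,3,6,7,10,11,14,15,18,19,22,23,26,27,30,31): XOR of data positions = 1⊕1⊕1⊕0⊕0⊕1⊕1⊕0⊕1⊕0⊕1⊕0⊕0⊕1⊕1 = 1
p4 (pos 4,5,6,7,12,13,14,15,20,21,22,23,28,29,30,31): XOR of data positions = 1⊕1⊕1⊕1⊕1⊕1⊕1⊕0⊕1⊕0⊕1⊕0⊕1⊕1⊕1 = 0
p8 (pos 8,9,10,11,12,13,14,15,24,25,26,27,28,29,30,31): XOR of data positions = 1⊕0⊕0⊕1⊕1⊕1⊕1⊕1⊕0⊕0⊕0⊕0⊕1⊕1⊕1 = 1
p16 (pos 16,17,18,19,20,21,22,23,24,25,26,27,28,29,30,31): XOR of data positions = 0⊕0⊕1⊕0⊕1⊕0⊕1⊕1⊕0⊕0⊕0⊕0⊕1⊕1⊕1 = 1
Codeword: 1110111110011111001010110000111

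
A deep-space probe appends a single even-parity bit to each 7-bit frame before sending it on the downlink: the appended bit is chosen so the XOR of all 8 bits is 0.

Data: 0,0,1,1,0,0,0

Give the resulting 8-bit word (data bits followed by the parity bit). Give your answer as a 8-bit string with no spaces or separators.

XOR of the 7 data bits: 0⊕0⊕1⊕1⊕0⊕0⊕0 = 0
Parity bit = 0 (so all 8 bits XOR to 0).

00110000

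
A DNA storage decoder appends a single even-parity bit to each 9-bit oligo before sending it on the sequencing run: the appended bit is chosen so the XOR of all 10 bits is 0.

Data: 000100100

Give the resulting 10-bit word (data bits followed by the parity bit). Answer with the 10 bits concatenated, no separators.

XOR of the 9 data bits: 0⊕0⊕0⊕1⊕0⊕0⊕1⊕0⊕0 = 0
Parity bit = 0 (so all 10 bits XOR to 0).

0001001000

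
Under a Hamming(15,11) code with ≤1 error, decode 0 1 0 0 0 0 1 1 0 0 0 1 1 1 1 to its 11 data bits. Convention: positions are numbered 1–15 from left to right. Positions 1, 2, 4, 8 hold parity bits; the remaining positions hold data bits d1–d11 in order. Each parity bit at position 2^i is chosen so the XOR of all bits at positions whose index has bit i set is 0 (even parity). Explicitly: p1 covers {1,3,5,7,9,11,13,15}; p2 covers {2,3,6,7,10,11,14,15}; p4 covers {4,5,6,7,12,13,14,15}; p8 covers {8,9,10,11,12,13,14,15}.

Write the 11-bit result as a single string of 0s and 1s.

00010001011

s1 (pos 1,3,5,7,9,11,13,15): 0⊕0⊕0⊕1⊕0⊕0⊕1⊕1 = 1
s2 (pos 2,3,6,7,10,11,14,15): 1⊕0⊕0⊕1⊕0⊕0⊕1⊕1 = 0
s4 (pos 4,5,6,7,12,13,14,15): 0⊕0⊕0⊕1⊕1⊕1⊕1⊕1 = 1
s8 (pos 8,9,10,11,12,13,14,15): 1⊕0⊕0⊕0⊕1⊕1⊕1⊕1 = 1
Syndrome s8…s1 = 1101 → error at position 13.
Flip position 13: 010000110001111 → 010000110001011
Read data bits from positions 3,5,6,7,9,10,11,12,13,14,15: 00010001011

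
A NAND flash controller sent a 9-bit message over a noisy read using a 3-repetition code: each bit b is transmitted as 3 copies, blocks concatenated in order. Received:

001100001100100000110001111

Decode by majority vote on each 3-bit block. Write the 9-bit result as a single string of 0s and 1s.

Block 1 (001): 1 one → 0
Block 2 (100): 1 one → 0
Block 3 (001): 1 one → 0
Block 4 (100): 1 one → 0
Block 5 (100): 1 one → 0
Block 6 (000): 0 ones → 0
Block 7 (110): 2 ones → 1
Block 8 (001): 1 one → 0
Block 9 (111): 3 ones → 1

000000101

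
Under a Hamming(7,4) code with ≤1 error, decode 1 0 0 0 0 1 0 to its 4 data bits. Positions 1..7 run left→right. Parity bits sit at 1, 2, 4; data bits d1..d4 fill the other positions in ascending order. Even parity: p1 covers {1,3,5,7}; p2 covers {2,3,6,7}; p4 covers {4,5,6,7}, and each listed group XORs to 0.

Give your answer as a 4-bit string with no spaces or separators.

0011

s1 (pos 1,3,5,7): 1⊕0⊕0⊕0 = 1
s2 (pos 2,3,6,7): 0⊕0⊕1⊕0 = 1
s4 (pos 4,5,6,7): 0⊕0⊕1⊕0 = 1
Syndrome s4…s1 = 111 → error at position 7.
Flip position 7: 1000010 → 1000011
Read data bits from positions 3,5,6,7: 0011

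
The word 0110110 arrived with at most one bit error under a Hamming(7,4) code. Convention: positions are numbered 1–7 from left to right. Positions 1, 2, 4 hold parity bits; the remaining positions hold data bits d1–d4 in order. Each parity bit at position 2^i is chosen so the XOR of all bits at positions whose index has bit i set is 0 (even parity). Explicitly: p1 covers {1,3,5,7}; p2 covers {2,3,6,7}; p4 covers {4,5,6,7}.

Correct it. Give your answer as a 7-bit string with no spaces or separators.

s1 (pos 1,3,5,7): 0⊕1⊕1⊕0 = 0
s2 (pos 2,3,6,7): 1⊕1⊕1⊕0 = 1
s4 (pos 4,5,6,7): 0⊕1⊕1⊕0 = 0
Syndrome s4…s1 = 010 → error at position 2.
Flip position 2: 0110110 → 0010110

0010110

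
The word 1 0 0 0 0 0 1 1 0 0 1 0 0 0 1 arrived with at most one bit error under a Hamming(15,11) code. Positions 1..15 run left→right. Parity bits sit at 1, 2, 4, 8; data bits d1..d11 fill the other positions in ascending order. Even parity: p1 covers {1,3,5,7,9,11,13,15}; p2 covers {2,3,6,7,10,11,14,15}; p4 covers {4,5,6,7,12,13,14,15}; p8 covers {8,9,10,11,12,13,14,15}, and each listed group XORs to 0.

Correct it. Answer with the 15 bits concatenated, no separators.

s1 (pos 1,3,5,7,9,11,13,15): 1⊕0⊕0⊕1⊕0⊕1⊕0⊕1 = 0
s2 (pos 2,3,6,7,10,11,14,15): 0⊕0⊕0⊕1⊕0⊕1⊕0⊕1 = 1
s4 (pos 4,5,6,7,12,13,14,15): 0⊕0⊕0⊕1⊕0⊕0⊕0⊕1 = 0
s8 (pos 8,9,10,11,12,13,14,15): 1⊕0⊕0⊕1⊕0⊕0⊕0⊕1 = 1
Syndrome s8…s1 = 1010 → error at position 10.
Flip position 10: 100000110010001 → 100000110110001

100000110110001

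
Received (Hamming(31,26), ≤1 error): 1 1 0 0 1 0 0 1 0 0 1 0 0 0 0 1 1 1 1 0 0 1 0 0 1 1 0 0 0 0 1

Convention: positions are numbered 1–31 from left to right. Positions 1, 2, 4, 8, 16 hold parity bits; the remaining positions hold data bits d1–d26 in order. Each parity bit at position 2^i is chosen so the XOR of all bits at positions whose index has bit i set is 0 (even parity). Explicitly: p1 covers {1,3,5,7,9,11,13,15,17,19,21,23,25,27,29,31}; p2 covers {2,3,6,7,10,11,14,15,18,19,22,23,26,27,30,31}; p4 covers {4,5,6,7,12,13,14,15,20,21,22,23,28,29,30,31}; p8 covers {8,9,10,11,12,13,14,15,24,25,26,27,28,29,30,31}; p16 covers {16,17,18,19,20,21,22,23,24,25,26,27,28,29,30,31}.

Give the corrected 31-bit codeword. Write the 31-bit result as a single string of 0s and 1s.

1100100100100011111001001100001

s1 (pos 1,3,5,7,9,11,13,15,17,19,21,23,25,27,29,31): 1⊕0⊕1⊕0⊕0⊕1⊕0⊕0⊕1⊕1⊕0⊕0⊕1⊕0⊕0⊕1 = 1
s2 (pos 2,3,6,7,10,11,14,15,18,19,22,23,26,27,30,31): 1⊕0⊕0⊕0⊕0⊕1⊕0⊕0⊕1⊕1⊕1⊕0⊕1⊕0⊕0⊕1 = 1
s4 (pos 4,5,6,7,12,13,14,15,20,21,22,23,28,29,30,31): 0⊕1⊕0⊕0⊕0⊕0⊕0⊕0⊕0⊕0⊕1⊕0⊕0⊕0⊕0⊕1 = 1
s8 (pos 8,9,10,11,12,13,14,15,24,25,26,27,28,29,30,31): 1⊕0⊕0⊕1⊕0⊕0⊕0⊕0⊕0⊕1⊕1⊕0⊕0⊕0⊕0⊕1 = 1
s16 (pos 16,17,18,19,20,21,22,23,24,25,26,27,28,29,30,31): 1⊕1⊕1⊕1⊕0⊕0⊕1⊕0⊕0⊕1⊕1⊕0⊕0⊕0⊕0⊕1 = 0
Syndrome s16…s1 = 01111 → error at position 15.
Flip position 15: 1100100100100001111001001100001 → 1100100100100011111001001100001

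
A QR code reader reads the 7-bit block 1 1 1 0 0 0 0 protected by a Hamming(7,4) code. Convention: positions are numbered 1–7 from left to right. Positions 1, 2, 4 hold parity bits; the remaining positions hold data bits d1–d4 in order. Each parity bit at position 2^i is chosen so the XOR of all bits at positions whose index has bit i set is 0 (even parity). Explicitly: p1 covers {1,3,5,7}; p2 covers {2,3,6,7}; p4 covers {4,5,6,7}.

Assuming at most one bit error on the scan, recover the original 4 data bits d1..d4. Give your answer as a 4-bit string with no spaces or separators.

s1 (pos 1,3,5,7): 1⊕1⊕0⊕0 = 0
s2 (pos 2,3,6,7): 1⊕1⊕0⊕0 = 0
s4 (pos 4,5,6,7): 0⊕0⊕0⊕0 = 0
Syndrome s4…s1 = 000 → no error.
Read data bits from positions 3,5,6,7: 1000

1000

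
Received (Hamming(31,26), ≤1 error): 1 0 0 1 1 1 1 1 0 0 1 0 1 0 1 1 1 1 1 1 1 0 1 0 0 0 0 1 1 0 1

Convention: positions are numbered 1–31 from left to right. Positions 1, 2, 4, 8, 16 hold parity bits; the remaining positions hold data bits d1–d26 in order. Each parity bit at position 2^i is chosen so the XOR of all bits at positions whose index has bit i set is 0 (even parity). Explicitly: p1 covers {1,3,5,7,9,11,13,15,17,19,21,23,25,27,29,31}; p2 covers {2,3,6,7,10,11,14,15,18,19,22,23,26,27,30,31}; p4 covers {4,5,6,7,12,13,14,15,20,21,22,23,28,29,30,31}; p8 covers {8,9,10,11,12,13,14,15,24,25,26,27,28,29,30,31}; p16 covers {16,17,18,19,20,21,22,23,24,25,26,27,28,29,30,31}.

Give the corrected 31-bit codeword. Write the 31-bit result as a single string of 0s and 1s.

1001111000101011111110100001101

s1 (pos 1,3,5,7,9,11,13,15,17,19,21,23,25,27,29,31): 1⊕0⊕1⊕1⊕0⊕1⊕1⊕1⊕1⊕1⊕1⊕1⊕0⊕0⊕1⊕1 = 0
s2 (pos 2,3,6,7,10,11,14,15,18,19,22,23,26,27,30,31): 0⊕0⊕1⊕1⊕0⊕1⊕0⊕1⊕1⊕1⊕0⊕1⊕0⊕0⊕0⊕1 = 0
s4 (pos 4,5,6,7,12,13,14,15,20,21,22,23,28,29,30,31): 1⊕1⊕1⊕1⊕0⊕1⊕0⊕1⊕1⊕1⊕0⊕1⊕1⊕1⊕0⊕1 = 0
s8 (pos 8,9,10,11,12,13,14,15,24,25,26,27,28,29,30,31): 1⊕0⊕0⊕1⊕0⊕1⊕0⊕1⊕0⊕0⊕0⊕0⊕1⊕1⊕0⊕1 = 1
s16 (pos 16,17,18,19,20,21,22,23,24,25,26,27,28,29,30,31): 1⊕1⊕1⊕1⊕1⊕1⊕0⊕1⊕0⊕0⊕0⊕0⊕1⊕1⊕0⊕1 = 0
Syndrome s16…s1 = 01000 → error at position 8.
Flip position 8: 1001111100101011111110100001101 → 1001111000101011111110100001101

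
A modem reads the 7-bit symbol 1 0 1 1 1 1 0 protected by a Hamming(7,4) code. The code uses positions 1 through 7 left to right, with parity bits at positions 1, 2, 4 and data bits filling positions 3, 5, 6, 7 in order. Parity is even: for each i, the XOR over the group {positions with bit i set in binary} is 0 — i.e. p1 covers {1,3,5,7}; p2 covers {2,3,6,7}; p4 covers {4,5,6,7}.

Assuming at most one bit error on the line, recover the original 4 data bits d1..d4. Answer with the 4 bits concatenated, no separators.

s1 (pos 1,3,5,7): 1⊕1⊕1⊕0 = 1
s2 (pos 2,3,6,7): 0⊕1⊕1⊕0 = 0
s4 (pos 4,5,6,7): 1⊕1⊕1⊕0 = 1
Syndrome s4…s1 = 101 → error at position 5.
Flip position 5: 1011110 → 1011010
Read data bits from positions 3,5,6,7: 1010

1010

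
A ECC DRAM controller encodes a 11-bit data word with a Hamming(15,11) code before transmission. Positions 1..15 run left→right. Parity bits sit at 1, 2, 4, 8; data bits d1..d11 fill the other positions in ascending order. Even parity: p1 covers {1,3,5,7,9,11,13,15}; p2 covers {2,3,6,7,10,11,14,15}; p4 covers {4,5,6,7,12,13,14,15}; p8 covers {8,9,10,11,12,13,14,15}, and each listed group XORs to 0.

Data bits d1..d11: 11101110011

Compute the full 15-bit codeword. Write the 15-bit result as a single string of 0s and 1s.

101011011110011

Place data at non-parity positions: p1 p2 1 p4 1 1 0 p8 1 1 1 0 0 1 1
p1 (pos 1,3,5,7,9,11,13,15): XOR of data positions = 1⊕1⊕0⊕1⊕1⊕0⊕1 = 1
p2 (pos 2,3,6,7,10,11,14,15): XOR of data positions = 1⊕1⊕0⊕1⊕1⊕1⊕1 = 0
p4 (pos 4,5,6,7,12,13,14,15): XOR of data positions = 1⊕1⊕0⊕0⊕0⊕1⊕1 = 0
p8 (pos 8,9,10,11,12,13,14,15): XOR of data positions = 1⊕1⊕1⊕0⊕0⊕1⊕1 = 1
Codeword: 101011011110011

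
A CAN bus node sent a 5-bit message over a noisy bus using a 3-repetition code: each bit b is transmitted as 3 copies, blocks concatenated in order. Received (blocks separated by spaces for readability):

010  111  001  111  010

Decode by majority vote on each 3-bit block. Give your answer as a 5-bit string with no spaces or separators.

Block 1 (010): 1 one → 0
Block 2 (111): 3 ones → 1
Block 3 (001): 1 one → 0
Block 4 (111): 3 ones → 1
Block 5 (010): 1 one → 0

01010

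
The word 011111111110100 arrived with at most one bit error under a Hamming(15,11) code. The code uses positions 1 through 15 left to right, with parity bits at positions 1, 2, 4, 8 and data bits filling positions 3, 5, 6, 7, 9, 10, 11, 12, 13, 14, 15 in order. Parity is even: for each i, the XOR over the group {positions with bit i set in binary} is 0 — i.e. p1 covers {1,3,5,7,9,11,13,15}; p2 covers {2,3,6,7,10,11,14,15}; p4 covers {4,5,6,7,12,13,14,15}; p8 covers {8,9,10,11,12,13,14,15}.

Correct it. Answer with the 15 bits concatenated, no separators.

011111111111100

s1 (pos 1,3,5,7,9,11,13,15): 0⊕1⊕1⊕1⊕1⊕1⊕1⊕0 = 0
s2 (pos 2,3,6,7,10,11,14,15): 1⊕1⊕1⊕1⊕1⊕1⊕0⊕0 = 0
s4 (pos 4,5,6,7,12,13,14,15): 1⊕1⊕1⊕1⊕0⊕1⊕0⊕0 = 1
s8 (pos 8,9,10,11,12,13,14,15): 1⊕1⊕1⊕1⊕0⊕1⊕0⊕0 = 1
Syndrome s8…s1 = 1100 → error at position 12.
Flip position 12: 011111111110100 → 011111111111100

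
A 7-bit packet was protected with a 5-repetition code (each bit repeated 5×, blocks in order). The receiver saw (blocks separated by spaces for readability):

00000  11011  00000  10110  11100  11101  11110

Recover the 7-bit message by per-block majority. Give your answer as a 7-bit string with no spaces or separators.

Block 1 (00000): 0 ones → 0
Block 2 (11011): 4 ones → 1
Block 3 (00000): 0 ones → 0
Block 4 (10110): 3 ones → 1
Block 5 (11100): 3 ones → 1
Block 6 (11101): 4 ones → 1
Block 7 (11110): 4 ones → 1

0101111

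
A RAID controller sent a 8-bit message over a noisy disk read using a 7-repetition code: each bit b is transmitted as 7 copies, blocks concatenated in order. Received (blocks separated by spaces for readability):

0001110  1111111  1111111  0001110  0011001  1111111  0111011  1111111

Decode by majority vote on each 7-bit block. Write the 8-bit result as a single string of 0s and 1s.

Block 1 (0001110): 3 ones → 0
Block 2 (1111111): 7 ones → 1
Block 3 (1111111): 7 ones → 1
Block 4 (0001110): 3 ones → 0
Block 5 (0011001): 3 ones → 0
Block 6 (1111111): 7 ones → 1
Block 7 (0111011): 5 ones → 1
Block 8 (1111111): 7 ones → 1

01100111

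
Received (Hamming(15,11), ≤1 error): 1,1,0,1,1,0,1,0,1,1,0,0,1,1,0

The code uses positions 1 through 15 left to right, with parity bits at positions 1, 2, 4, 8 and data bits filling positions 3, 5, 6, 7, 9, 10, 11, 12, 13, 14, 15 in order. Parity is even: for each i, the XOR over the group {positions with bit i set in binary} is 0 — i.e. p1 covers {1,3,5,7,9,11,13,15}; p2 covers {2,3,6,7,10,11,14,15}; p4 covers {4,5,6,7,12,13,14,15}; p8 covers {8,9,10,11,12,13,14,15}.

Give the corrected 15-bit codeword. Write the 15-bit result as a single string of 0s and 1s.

110100101100110

s1 (pos 1,3,5,7,9,11,13,15): 1⊕0⊕1⊕1⊕1⊕0⊕1⊕0 = 1
s2 (pos 2,3,6,7,10,11,14,15): 1⊕0⊕0⊕1⊕1⊕0⊕1⊕0 = 0
s4 (pos 4,5,6,7,12,13,14,15): 1⊕1⊕0⊕1⊕0⊕1⊕1⊕0 = 1
s8 (pos 8,9,10,11,12,13,14,15): 0⊕1⊕1⊕0⊕0⊕1⊕1⊕0 = 0
Syndrome s8…s1 = 0101 → error at position 5.
Flip position 5: 110110101100110 → 110100101100110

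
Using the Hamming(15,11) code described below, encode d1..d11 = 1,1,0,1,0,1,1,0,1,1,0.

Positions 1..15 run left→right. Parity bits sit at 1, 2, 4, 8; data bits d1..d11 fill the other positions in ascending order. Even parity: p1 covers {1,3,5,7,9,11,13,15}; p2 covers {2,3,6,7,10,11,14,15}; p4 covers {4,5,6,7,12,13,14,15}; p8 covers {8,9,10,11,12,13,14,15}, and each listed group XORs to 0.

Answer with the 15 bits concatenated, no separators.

Place data at non-parity positions: p1 p2 1 p4 1 0 1 p8 0 1 1 0 1 1 0
p1 (pos 1,3,5,7,9,11,13,15): XOR of data positions = 1⊕1⊕1⊕0⊕1⊕1⊕0 = 1
p2 (pos 2,3,6,7,10,11,14,15): XOR of data positions = 1⊕0⊕1⊕1⊕1⊕1⊕0 = 1
p4 (pos 4,5,6,7,12,13,14,15): XOR of data positions = 1⊕0⊕1⊕0⊕1⊕1⊕0 = 0
p8 (pos 8,9,10,11,12,13,14,15): XOR of data positions = 0⊕1⊕1⊕0⊕1⊕1⊕0 = 0
Codeword: 111010100110110

111010100110110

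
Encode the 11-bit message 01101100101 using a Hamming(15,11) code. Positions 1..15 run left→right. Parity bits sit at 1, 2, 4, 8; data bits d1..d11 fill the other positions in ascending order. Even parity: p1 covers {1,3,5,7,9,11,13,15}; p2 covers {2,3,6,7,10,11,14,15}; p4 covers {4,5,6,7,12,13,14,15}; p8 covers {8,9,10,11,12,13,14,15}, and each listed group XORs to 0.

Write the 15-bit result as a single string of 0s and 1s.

010011001100101

Place data at non-parity positions: p1 p2 0 p4 1 1 0 p8 1 1 0 0 1 0 1
p1 (pos 1,3,5,7,9,11,13,15): XOR of data positions = 0⊕1⊕0⊕1⊕0⊕1⊕1 = 0
p2 (pos 2,3,6,7,10,11,14,15): XOR of data positions = 0⊕1⊕0⊕1⊕0⊕0⊕1 = 1
p4 (pos 4,5,6,7,12,13,14,15): XOR of data positions = 1⊕1⊕0⊕0⊕1⊕0⊕1 = 0
p8 (pos 8,9,10,11,12,13,14,15): XOR of data positions = 1⊕1⊕0⊕0⊕1⊕0⊕1 = 0
Codeword: 010011001100101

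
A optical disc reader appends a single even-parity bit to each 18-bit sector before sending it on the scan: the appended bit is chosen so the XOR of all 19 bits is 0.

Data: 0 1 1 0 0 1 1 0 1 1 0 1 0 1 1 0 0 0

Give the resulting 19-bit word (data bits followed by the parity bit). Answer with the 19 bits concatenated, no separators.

0110011011010110001

XOR of the 18 data bits: 0⊕1⊕1⊕0⊕0⊕1⊕1⊕0⊕1⊕1⊕0⊕1⊕0⊕1⊕1⊕0⊕0⊕0 = 1
Parity bit = 1 (so all 19 bits XOR to 0).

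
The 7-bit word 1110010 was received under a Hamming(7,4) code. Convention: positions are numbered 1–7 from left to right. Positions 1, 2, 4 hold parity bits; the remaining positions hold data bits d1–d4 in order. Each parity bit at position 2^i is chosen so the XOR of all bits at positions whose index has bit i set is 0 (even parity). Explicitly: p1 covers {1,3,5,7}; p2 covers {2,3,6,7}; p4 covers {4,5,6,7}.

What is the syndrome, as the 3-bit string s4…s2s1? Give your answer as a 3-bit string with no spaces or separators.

110

s1 (pos 1,3,5,7): 1⊕1⊕0⊕0 = 0
s2 (pos 2,3,6,7): 1⊕1⊕1⊕0 = 1
s4 (pos 4,5,6,7): 0⊕0⊕1⊕0 = 1
Syndrome s4…s1 = 110 → error at position 6.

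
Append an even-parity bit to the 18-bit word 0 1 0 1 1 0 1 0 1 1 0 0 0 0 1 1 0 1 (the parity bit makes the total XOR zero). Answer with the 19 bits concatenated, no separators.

0101101011000011011

XOR of the 18 data bits: 0⊕1⊕0⊕1⊕1⊕0⊕1⊕0⊕1⊕1⊕0⊕0⊕0⊕0⊕1⊕1⊕0⊕1 = 1
Parity bit = 1 (so all 19 bits XOR to 0).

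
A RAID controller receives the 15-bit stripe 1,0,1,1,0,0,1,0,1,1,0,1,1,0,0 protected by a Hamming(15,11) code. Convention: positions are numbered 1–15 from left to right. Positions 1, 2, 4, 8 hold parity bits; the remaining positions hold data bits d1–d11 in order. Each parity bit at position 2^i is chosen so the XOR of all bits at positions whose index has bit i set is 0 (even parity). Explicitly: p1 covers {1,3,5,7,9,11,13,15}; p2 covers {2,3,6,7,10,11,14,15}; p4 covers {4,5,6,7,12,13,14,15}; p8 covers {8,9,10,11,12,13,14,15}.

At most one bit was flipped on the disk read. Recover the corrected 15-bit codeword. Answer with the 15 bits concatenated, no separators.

s1 (pos 1,3,5,7,9,11,13,15): 1⊕1⊕0⊕1⊕1⊕0⊕1⊕0 = 1
s2 (pos 2,3,6,7,10,11,14,15): 0⊕1⊕0⊕1⊕1⊕0⊕0⊕0 = 1
s4 (pos 4,5,6,7,12,13,14,15): 1⊕0⊕0⊕1⊕1⊕1⊕0⊕0 = 0
s8 (pos 8,9,10,11,12,13,14,15): 0⊕1⊕1⊕0⊕1⊕1⊕0⊕0 = 0
Syndrome s8…s1 = 0011 → error at position 3.
Flip position 3: 101100101101100 → 100100101101100

100100101101100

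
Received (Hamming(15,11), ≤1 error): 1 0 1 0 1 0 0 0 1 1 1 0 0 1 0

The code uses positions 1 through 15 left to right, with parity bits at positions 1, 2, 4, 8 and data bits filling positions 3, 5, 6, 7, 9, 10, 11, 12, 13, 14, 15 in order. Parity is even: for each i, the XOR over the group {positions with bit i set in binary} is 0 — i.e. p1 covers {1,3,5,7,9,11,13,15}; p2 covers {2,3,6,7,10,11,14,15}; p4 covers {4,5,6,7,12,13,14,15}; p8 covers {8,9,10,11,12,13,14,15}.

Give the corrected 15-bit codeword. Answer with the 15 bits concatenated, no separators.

s1 (pos 1,3,5,7,9,11,13,15): 1⊕1⊕1⊕0⊕1⊕1⊕0⊕0 = 1
s2 (pos 2,3,6,7,10,11,14,15): 0⊕1⊕0⊕0⊕1⊕1⊕1⊕0 = 0
s4 (pos 4,5,6,7,12,13,14,15): 0⊕1⊕0⊕0⊕0⊕0⊕1⊕0 = 0
s8 (pos 8,9,10,11,12,13,14,15): 0⊕1⊕1⊕1⊕0⊕0⊕1⊕0 = 0
Syndrome s8…s1 = 0001 → error at position 1.
Flip position 1: 101010001110010 → 001010001110010

001010001110010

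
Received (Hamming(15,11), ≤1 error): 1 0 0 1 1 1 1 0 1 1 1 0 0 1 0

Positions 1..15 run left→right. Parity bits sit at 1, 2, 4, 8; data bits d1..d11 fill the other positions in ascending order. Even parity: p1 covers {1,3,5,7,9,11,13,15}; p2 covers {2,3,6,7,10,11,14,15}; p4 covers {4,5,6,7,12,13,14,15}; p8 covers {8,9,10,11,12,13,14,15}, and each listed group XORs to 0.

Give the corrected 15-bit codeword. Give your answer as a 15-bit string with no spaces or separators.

s1 (pos 1,3,5,7,9,11,13,15): 1⊕0⊕1⊕1⊕1⊕1⊕0⊕0 = 1
s2 (pos 2,3,6,7,10,11,14,15): 0⊕0⊕1⊕1⊕1⊕1⊕1⊕0 = 1
s4 (pos 4,5,6,7,12,13,14,15): 1⊕1⊕1⊕1⊕0⊕0⊕1⊕0 = 1
s8 (pos 8,9,10,11,12,13,14,15): 0⊕1⊕1⊕1⊕0⊕0⊕1⊕0 = 0
Syndrome s8…s1 = 0111 → error at position 7.
Flip position 7: 100111101110010 → 100111001110010

100111001110010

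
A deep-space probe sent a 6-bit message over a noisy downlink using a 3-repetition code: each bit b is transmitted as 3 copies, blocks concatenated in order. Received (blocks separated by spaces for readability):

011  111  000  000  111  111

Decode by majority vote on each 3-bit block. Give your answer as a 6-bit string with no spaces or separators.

110011

Block 1 (011): 2 ones → 1
Block 2 (111): 3 ones → 1
Block 3 (000): 0 ones → 0
Block 4 (000): 0 ones → 0
Block 5 (111): 3 ones → 1
Block 6 (111): 3 ones → 1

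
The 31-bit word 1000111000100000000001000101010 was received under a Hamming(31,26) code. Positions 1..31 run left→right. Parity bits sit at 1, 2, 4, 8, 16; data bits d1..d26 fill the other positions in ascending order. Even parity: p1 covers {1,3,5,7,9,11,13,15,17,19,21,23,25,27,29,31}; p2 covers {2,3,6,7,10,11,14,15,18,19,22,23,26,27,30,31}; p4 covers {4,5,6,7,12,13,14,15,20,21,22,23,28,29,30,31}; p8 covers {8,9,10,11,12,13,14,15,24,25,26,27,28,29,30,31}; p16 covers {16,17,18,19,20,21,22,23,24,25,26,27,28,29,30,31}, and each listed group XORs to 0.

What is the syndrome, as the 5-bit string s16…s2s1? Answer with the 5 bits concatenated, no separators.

s1 (pos 1,3,5,7,9,11,13,15,17,19,21,23,25,27,29,31): 1⊕0⊕1⊕1⊕0⊕1⊕0⊕0⊕0⊕0⊕0⊕0⊕0⊕0⊕0⊕0 = 0
s2 (pos 2,3,6,7,10,11,14,15,18,19,22,23,26,27,30,31): 0⊕0⊕1⊕1⊕0⊕1⊕0⊕0⊕0⊕0⊕1⊕0⊕1⊕0⊕1⊕0 = 0
s4 (pos 4,5,6,7,12,13,14,15,20,21,22,23,28,29,30,31): 0⊕1⊕1⊕1⊕0⊕0⊕0⊕0⊕0⊕0⊕1⊕0⊕1⊕0⊕1⊕0 = 0
s8 (pos 8,9,10,11,12,13,14,15,24,25,26,27,28,29,30,31): 0⊕0⊕0⊕1⊕0⊕0⊕0⊕0⊕0⊕0⊕1⊕0⊕1⊕0⊕1⊕0 = 0
s16 (pos 16,17,18,19,20,21,22,23,24,25,26,27,28,29,30,31): 0⊕0⊕0⊕0⊕0⊕0⊕1⊕0⊕0⊕0⊕1⊕0⊕1⊕0⊕1⊕0 = 0
Syndrome s16…s1 = 00000 → no error.

00000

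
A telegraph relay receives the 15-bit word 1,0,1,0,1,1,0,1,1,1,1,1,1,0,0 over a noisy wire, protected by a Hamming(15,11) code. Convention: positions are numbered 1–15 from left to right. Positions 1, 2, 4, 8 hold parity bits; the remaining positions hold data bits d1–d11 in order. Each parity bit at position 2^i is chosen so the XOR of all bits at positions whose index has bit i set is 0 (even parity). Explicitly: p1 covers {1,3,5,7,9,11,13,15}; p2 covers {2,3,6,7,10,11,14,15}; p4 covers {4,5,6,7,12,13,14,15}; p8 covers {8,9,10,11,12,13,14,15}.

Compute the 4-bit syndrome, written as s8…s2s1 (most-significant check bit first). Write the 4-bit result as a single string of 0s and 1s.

0000

s1 (pos 1,3,5,7,9,11,13,15): 1⊕1⊕1⊕0⊕1⊕1⊕1⊕0 = 0
s2 (pos 2,3,6,7,10,11,14,15): 0⊕1⊕1⊕0⊕1⊕1⊕0⊕0 = 0
s4 (pos 4,5,6,7,12,13,14,15): 0⊕1⊕1⊕0⊕1⊕1⊕0⊕0 = 0
s8 (pos 8,9,10,11,12,13,14,15): 1⊕1⊕1⊕1⊕1⊕1⊕0⊕0 = 0
Syndrome s8…s1 = 0000 → no error.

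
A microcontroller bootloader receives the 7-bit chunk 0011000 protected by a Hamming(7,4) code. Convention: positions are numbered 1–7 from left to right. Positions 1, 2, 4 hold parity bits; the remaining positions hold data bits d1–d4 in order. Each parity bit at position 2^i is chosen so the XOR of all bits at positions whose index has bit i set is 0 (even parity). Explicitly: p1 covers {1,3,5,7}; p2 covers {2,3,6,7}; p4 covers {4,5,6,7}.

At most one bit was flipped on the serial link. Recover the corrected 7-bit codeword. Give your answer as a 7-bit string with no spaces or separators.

0011001

s1 (pos 1,3,5,7): 0⊕1⊕0⊕0 = 1
s2 (pos 2,3,6,7): 0⊕1⊕0⊕0 = 1
s4 (pos 4,5,6,7): 1⊕0⊕0⊕0 = 1
Syndrome s4…s1 = 111 → error at position 7.
Flip position 7: 0011000 → 0011001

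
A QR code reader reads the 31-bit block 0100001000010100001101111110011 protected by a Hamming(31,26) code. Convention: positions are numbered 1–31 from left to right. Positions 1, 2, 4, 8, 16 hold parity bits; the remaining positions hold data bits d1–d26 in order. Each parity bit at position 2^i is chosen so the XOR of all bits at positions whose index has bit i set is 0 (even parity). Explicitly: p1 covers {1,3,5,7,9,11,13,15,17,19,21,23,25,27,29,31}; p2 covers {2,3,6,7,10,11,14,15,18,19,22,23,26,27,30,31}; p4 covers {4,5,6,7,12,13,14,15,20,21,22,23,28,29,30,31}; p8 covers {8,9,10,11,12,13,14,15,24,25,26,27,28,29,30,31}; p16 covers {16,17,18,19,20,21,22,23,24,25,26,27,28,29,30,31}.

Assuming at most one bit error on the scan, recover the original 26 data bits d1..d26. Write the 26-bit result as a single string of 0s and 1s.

s1 (pos 1,3,5,7,9,11,13,15,17,19,21,23,25,27,29,31): 0⊕0⊕0⊕1⊕0⊕0⊕0⊕0⊕0⊕1⊕0⊕1⊕1⊕1⊕0⊕1 = 0
s2 (pos 2,3,6,7,10,11,14,15,18,19,22,23,26,27,30,31): 1⊕0⊕0⊕1⊕0⊕0⊕1⊕0⊕0⊕1⊕1⊕1⊕1⊕1⊕1⊕1 = 0
s4 (pos 4,5,6,7,12,13,14,15,20,21,22,23,28,29,30,31): 0⊕0⊕0⊕1⊕1⊕0⊕1⊕0⊕1⊕0⊕1⊕1⊕0⊕0⊕1⊕1 = 0
s8 (pos 8,9,10,11,12,13,14,15,24,25,26,27,28,29,30,31): 0⊕0⊕0⊕0⊕1⊕0⊕1⊕0⊕1⊕1⊕1⊕1⊕0⊕0⊕1⊕1 = 0
s16 (pos 16,17,18,19,20,21,22,23,24,25,26,27,28,29,30,31): 0⊕0⊕0⊕1⊕1⊕0⊕1⊕1⊕1⊕1⊕1⊕1⊕0⊕0⊕1⊕1 = 0
Syndrome s16…s1 = 00000 → no error.
Read data bits from positions 3,5,6,7,9,10,11,12,13,14,15,17,18,19,20,21,22,23,24,25,26,27,28,29,30,31: 00010001010001101111110011

00010001010001101111110011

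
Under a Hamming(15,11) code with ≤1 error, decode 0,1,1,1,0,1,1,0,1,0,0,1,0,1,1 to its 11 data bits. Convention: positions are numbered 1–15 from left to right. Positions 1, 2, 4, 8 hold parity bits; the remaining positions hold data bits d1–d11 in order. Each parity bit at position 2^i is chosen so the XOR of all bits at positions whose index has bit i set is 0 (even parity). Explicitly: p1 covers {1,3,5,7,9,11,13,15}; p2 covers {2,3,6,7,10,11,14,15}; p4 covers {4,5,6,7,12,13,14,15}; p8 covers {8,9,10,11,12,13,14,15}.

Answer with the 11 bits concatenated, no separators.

10111001011

s1 (pos 1,3,5,7,9,11,13,15): 0⊕1⊕0⊕1⊕1⊕0⊕0⊕1 = 0
s2 (pos 2,3,6,7,10,11,14,15): 1⊕1⊕1⊕1⊕0⊕0⊕1⊕1 = 0
s4 (pos 4,5,6,7,12,13,14,15): 1⊕0⊕1⊕1⊕1⊕0⊕1⊕1 = 0
s8 (pos 8,9,10,11,12,13,14,15): 0⊕1⊕0⊕0⊕1⊕0⊕1⊕1 = 0
Syndrome s8…s1 = 0000 → no error.
Read data bits from positions 3,5,6,7,9,10,11,12,13,14,15: 10111001011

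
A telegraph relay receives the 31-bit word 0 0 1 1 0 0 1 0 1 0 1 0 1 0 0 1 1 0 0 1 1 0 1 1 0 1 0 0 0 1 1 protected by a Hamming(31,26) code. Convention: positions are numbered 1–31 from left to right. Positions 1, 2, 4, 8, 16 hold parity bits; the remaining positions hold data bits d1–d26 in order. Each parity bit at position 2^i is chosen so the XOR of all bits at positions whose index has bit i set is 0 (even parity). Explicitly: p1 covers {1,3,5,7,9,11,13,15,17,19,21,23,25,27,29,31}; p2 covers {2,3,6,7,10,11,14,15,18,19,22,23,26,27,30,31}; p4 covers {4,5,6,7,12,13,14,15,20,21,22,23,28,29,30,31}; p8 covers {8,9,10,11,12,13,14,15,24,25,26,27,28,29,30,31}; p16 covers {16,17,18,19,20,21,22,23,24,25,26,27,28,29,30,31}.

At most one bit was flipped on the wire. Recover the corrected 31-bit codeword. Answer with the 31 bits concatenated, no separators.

s1 (pos 1,3,5,7,9,11,13,15,17,19,21,23,25,27,29,31): 0⊕1⊕0⊕1⊕1⊕1⊕1⊕0⊕1⊕0⊕1⊕1⊕0⊕0⊕0⊕1 = 1
s2 (pos 2,3,6,7,10,11,14,15,18,19,22,23,26,27,30,31): 0⊕1⊕0⊕1⊕0⊕1⊕0⊕0⊕0⊕0⊕0⊕1⊕1⊕0⊕1⊕1 = 1
s4 (pos 4,5,6,7,12,13,14,15,20,21,22,23,28,29,30,31): 1⊕0⊕0⊕1⊕0⊕1⊕0⊕0⊕1⊕1⊕0⊕1⊕0⊕0⊕1⊕1 = 0
s8 (pos 8,9,10,11,12,13,14,15,24,25,26,27,28,29,30,31): 0⊕1⊕0⊕1⊕0⊕1⊕0⊕0⊕1⊕0⊕1⊕0⊕0⊕0⊕1⊕1 = 1
s16 (pos 16,17,18,19,20,21,22,23,24,25,26,27,28,29,30,31): 1⊕1⊕0⊕0⊕1⊕1⊕0⊕1⊕1⊕0⊕1⊕0⊕0⊕0⊕1⊕1 = 1
Syndrome s16…s1 = 11011 → error at position 27.
Flip position 27: 0011001010101001100110110100011 → 0011001010101001100110110110011

0011001010101001100110110110011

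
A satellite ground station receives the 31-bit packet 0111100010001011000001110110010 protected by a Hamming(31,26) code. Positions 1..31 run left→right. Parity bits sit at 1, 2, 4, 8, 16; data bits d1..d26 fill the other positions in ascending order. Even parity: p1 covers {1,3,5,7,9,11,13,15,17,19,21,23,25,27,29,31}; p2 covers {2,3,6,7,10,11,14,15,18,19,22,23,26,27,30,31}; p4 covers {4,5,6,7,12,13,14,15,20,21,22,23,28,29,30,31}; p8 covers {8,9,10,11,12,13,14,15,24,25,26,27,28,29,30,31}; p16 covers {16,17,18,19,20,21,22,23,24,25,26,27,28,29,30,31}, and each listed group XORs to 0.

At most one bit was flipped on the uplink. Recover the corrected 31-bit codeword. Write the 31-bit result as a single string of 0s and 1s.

s1 (pos 1,3,5,7,9,11,13,15,17,19,21,23,25,27,29,31): 0⊕1⊕1⊕0⊕1⊕0⊕1⊕1⊕0⊕0⊕0⊕1⊕0⊕1⊕0⊕0 = 1
s2 (pos 2,3,6,7,10,11,14,15,18,19,22,23,26,27,30,31): 1⊕1⊕0⊕0⊕0⊕0⊕0⊕1⊕0⊕0⊕1⊕1⊕1⊕1⊕1⊕0 = 0
s4 (pos 4,5,6,7,12,13,14,15,20,21,22,23,28,29,30,31): 1⊕1⊕0⊕0⊕0⊕1⊕0⊕1⊕0⊕0⊕1⊕1⊕0⊕0⊕1⊕0 = 1
s8 (pos 8,9,10,11,12,13,14,15,24,25,26,27,28,29,30,31): 0⊕1⊕0⊕0⊕0⊕1⊕0⊕1⊕1⊕0⊕1⊕1⊕0⊕0⊕1⊕0 = 1
s16 (pos 16,17,18,19,20,21,22,23,24,25,26,27,28,29,30,31): 1⊕0⊕0⊕0⊕0⊕0⊕1⊕1⊕1⊕0⊕1⊕1⊕0⊕0⊕1⊕0 = 1
Syndrome s16…s1 = 11101 → error at position 29.
Flip position 29: 0111100010001011000001110110010 → 0111100010001011000001110110110

0111100010001011000001110110110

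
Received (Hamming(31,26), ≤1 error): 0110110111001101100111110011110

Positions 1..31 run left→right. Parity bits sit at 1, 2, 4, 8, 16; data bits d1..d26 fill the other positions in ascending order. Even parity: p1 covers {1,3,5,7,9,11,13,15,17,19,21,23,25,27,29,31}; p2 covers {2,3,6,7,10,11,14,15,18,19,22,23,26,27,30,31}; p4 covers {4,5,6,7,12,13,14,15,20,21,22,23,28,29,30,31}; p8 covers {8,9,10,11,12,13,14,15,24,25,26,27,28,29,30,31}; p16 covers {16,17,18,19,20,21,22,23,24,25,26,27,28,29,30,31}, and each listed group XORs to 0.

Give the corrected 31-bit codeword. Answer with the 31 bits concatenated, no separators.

0110110111001101100111010011110

s1 (pos 1,3,5,7,9,11,13,15,17,19,21,23,25,27,29,31): 0⊕1⊕1⊕0⊕1⊕0⊕1⊕0⊕1⊕0⊕1⊕1⊕0⊕1⊕1⊕0 = 1
s2 (pos 2,3,6,7,10,11,14,15,18,19,22,23,26,27,30,31): 1⊕1⊕1⊕0⊕1⊕0⊕1⊕0⊕0⊕0⊕1⊕1⊕0⊕1⊕1⊕0 = 1
s4 (pos 4,5,6,7,12,13,14,15,20,21,22,23,28,29,30,31): 0⊕1⊕1⊕0⊕0⊕1⊕1⊕0⊕1⊕1⊕1⊕1⊕1⊕1⊕1⊕0 = 1
s8 (pos 8,9,10,11,12,13,14,15,24,25,26,27,28,29,30,31): 1⊕1⊕1⊕0⊕0⊕1⊕1⊕0⊕1⊕0⊕0⊕1⊕1⊕1⊕1⊕0 = 0
s16 (pos 16,17,18,19,20,21,22,23,24,25,26,27,28,29,30,31): 1⊕1⊕0⊕0⊕1⊕1⊕1⊕1⊕1⊕0⊕0⊕1⊕1⊕1⊕1⊕0 = 1
Syndrome s16…s1 = 10111 → error at position 23.
Flip position 23: 0110110111001101100111110011110 → 0110110111001101100111010011110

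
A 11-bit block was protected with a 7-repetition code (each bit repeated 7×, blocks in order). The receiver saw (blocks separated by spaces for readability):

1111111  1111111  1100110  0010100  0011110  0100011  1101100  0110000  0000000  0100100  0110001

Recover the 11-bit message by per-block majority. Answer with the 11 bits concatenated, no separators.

11101010000

Block 1 (1111111): 7 ones → 1
Block 2 (1111111): 7 ones → 1
Block 3 (1100110): 4 ones → 1
Block 4 (0010100): 2 ones → 0
Block 5 (0011110): 4 ones → 1
Block 6 (0100011): 3 ones → 0
Block 7 (1101100): 4 ones → 1
Block 8 (0110000): 2 ones → 0
Block 9 (0000000): 0 ones → 0
Block 10 (0100100): 2 ones → 0
Block 11 (0110001): 3 ones → 0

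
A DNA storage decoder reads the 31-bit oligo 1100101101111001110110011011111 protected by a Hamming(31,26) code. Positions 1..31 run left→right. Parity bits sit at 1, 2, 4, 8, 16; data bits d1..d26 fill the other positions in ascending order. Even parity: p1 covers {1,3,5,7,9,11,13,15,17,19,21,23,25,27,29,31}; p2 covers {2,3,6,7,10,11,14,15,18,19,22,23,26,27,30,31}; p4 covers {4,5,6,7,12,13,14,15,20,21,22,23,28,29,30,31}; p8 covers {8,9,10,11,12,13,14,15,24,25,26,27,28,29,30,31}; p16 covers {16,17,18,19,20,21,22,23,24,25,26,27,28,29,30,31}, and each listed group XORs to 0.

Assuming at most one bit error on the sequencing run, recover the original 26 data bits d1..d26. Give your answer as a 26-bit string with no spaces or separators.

01010111100110110011011111

s1 (pos 1,3,5,7,9,11,13,15,17,19,21,23,25,27,29,31): 1⊕0⊕1⊕1⊕0⊕1⊕1⊕0⊕1⊕0⊕1⊕0⊕1⊕1⊕1⊕1 = 1
s2 (pos 2,3,6,7,10,11,14,15,18,19,22,23,26,27,30,31): 1⊕0⊕0⊕1⊕1⊕1⊕0⊕0⊕1⊕0⊕0⊕0⊕0⊕1⊕1⊕1 = 0
s4 (pos 4,5,6,7,12,13,14,15,20,21,22,23,28,29,30,31): 0⊕1⊕0⊕1⊕1⊕1⊕0⊕0⊕1⊕1⊕0⊕0⊕1⊕1⊕1⊕1 = 0
s8 (pos 8,9,10,11,12,13,14,15,24,25,26,27,28,29,30,31): 1⊕0⊕1⊕1⊕1⊕1⊕0⊕0⊕1⊕1⊕0⊕1⊕1⊕1⊕1⊕1 = 0
s16 (pos 16,17,18,19,20,21,22,23,24,25,26,27,28,29,30,31): 1⊕1⊕1⊕0⊕1⊕1⊕0⊕0⊕1⊕1⊕0⊕1⊕1⊕1⊕1⊕1 = 0
Syndrome s16…s1 = 00001 → error at position 1.
Flip position 1: 1100101101111001110110011011111 → 0100101101111001110110011011111
Read data bits from positions 3,5,6,7,9,10,11,12,13,14,15,17,18,19,20,21,22,23,24,25,26,27,28,29,30,31: 01010111100110110011011111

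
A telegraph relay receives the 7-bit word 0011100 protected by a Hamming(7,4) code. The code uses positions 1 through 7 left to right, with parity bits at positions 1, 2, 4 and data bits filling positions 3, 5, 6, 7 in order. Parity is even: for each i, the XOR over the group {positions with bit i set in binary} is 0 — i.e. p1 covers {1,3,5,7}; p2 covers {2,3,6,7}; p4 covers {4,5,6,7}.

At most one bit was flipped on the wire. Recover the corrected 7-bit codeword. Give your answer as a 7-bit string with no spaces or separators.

0111100

s1 (pos 1,3,5,7): 0⊕1⊕1⊕0 = 0
s2 (pos 2,3,6,7): 0⊕1⊕0⊕0 = 1
s4 (pos 4,5,6,7): 1⊕1⊕0⊕0 = 0
Syndrome s4…s1 = 010 → error at position 2.
Flip position 2: 0011100 → 0111100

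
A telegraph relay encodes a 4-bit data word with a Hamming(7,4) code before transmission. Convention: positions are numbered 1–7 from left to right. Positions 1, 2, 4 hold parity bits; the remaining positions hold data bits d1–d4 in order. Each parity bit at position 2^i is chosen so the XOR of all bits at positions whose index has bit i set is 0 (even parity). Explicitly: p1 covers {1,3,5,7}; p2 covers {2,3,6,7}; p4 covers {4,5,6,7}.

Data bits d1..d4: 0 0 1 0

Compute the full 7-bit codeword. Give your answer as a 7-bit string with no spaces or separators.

0101010

Place data at non-parity positions: p1 p2 0 p4 0 1 0
p1 (pos 1,3,5,7): XOR of data positions = 0⊕0⊕0 = 0
p2 (pos 2,3,6,7): XOR of data positions = 0⊕1⊕0 = 1
p4 (pos 4,5,6,7): XOR of data positions = 0⊕1⊕0 = 1
Codeword: 0101010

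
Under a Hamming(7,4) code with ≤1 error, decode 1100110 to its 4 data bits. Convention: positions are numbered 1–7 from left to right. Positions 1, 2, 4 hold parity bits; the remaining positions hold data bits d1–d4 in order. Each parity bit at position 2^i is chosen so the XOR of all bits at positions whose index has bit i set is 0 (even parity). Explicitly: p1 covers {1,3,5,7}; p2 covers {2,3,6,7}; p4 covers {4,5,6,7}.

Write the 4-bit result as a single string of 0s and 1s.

0110

s1 (pos 1,3,5,7): 1⊕0⊕1⊕0 = 0
s2 (pos 2,3,6,7): 1⊕0⊕1⊕0 = 0
s4 (pos 4,5,6,7): 0⊕1⊕1⊕0 = 0
Syndrome s4…s1 = 000 → no error.
Read data bits from positions 3,5,6,7: 0110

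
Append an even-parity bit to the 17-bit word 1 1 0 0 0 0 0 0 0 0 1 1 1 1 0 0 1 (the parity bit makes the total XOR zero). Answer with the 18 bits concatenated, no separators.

110000000011110011

XOR of the 17 data bits: 1⊕1⊕0⊕0⊕0⊕0⊕0⊕0⊕0⊕0⊕1⊕1⊕1⊕1⊕0⊕0⊕1 = 1
Parity bit = 1 (so all 18 bits XOR to 0).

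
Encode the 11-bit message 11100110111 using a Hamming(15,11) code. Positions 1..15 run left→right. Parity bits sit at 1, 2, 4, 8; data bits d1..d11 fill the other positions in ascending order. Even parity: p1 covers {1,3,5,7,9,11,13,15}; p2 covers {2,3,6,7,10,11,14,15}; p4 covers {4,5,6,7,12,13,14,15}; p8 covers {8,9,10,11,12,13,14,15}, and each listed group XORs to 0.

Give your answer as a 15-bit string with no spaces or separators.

101111010110111

Place data at non-parity positions: p1 p2 1 p4 1 1 0 p8 0 1 1 0 1 1 1
p1 (pos 1,3,5,7,9,11,13,15): XOR of data positions = 1⊕1⊕0⊕0⊕1⊕1⊕1 = 1
p2 (pos 2,3,6,7,10,11,14,15): XOR of data positions = 1⊕1⊕0⊕1⊕1⊕1⊕1 = 0
p4 (pos 4,5,6,7,12,13,14,15): XOR of data positions = 1⊕1⊕0⊕0⊕1⊕1⊕1 = 1
p8 (pos 8,9,10,11,12,13,14,15): XOR of data positions = 0⊕1⊕1⊕0⊕1⊕1⊕1 = 1
Codeword: 101111010110111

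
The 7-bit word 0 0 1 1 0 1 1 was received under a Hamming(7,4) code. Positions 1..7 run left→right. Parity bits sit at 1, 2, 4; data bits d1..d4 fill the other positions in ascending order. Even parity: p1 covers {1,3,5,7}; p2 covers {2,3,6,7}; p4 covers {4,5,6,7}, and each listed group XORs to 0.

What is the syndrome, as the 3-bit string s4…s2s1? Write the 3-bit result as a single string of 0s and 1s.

s1 (pos 1,3,5,7): 0⊕1⊕0⊕1 = 0
s2 (pos 2,3,6,7): 0⊕1⊕1⊕1 = 1
s4 (pos 4,5,6,7): 1⊕0⊕1⊕1 = 1
Syndrome s4…s1 = 110 → error at position 6.

110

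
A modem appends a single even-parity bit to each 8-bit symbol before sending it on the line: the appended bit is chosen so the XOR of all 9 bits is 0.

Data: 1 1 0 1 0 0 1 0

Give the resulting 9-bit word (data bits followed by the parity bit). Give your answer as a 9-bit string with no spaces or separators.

XOR of the 8 data bits: 1⊕1⊕0⊕1⊕0⊕0⊕1⊕0 = 0
Parity bit = 0 (so all 9 bits XOR to 0).

110100100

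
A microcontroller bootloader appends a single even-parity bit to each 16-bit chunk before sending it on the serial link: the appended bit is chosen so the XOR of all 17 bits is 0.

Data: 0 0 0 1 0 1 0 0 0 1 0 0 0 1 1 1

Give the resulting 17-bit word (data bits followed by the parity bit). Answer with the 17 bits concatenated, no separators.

00010100010001110

XOR of the 16 data bits: 0⊕0⊕0⊕1⊕0⊕1⊕0⊕0⊕0⊕1⊕0⊕0⊕0⊕1⊕1⊕1 = 0
Parity bit = 0 (so all 17 bits XOR to 0).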